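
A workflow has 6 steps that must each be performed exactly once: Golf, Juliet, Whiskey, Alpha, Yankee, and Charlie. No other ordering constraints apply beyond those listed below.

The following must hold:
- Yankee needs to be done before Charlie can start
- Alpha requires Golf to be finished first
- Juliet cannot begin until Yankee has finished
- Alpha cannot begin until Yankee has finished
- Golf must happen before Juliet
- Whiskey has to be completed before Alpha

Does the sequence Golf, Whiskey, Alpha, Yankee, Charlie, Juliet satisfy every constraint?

Here Yankee comes after Alpha.
That contradicts the constraint that Yankee must precede Alpha.

No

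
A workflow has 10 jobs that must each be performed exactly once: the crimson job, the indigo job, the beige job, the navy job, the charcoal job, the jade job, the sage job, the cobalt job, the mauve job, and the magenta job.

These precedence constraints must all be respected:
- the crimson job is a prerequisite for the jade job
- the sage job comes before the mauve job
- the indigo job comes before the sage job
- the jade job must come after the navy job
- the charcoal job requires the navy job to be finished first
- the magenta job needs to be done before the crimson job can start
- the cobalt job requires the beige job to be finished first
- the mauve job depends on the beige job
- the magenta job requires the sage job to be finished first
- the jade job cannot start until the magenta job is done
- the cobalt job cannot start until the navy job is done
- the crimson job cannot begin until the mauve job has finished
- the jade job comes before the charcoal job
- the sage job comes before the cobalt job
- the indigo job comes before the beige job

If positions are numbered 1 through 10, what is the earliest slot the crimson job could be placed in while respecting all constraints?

Every job that must precede the crimson job has to come before it. Tracing all chains that end at the crimson job, those jobs are: the indigo job, the beige job, the sage job, the mauve job, the magenta job — 5 in total.
So at minimum 5 jobs come before the crimson job, putting the crimson job no earlier than position 6. That position is achievable by scheduling exactly those predecessors first.

6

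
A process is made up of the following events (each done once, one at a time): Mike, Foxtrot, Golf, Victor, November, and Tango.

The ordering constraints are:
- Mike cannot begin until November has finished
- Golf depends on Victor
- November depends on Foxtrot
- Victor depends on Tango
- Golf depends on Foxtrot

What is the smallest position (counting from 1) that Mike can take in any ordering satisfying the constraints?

Every event that must precede Mike has to come before it. Tracing all chains that end at Mike, those events are: Foxtrot, November — 2 in total.
So at minimum 2 events come before Mike, putting Mike no earlier than position 3. That position is achievable by scheduling exactly those predecessors first.

3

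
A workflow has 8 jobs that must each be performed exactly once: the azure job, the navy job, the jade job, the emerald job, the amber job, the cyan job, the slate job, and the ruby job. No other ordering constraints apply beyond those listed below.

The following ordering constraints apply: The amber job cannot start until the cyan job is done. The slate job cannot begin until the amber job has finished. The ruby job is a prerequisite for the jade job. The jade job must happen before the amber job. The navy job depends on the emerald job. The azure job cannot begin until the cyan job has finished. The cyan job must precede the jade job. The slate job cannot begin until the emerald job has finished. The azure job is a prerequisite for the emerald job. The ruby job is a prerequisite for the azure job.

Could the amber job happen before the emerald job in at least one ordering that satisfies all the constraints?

No chain of constraints runs from the emerald job to the amber job, so the emerald job is not required to come first.
So a valid ordering placing the amber job earlier than the emerald job exists.

Yes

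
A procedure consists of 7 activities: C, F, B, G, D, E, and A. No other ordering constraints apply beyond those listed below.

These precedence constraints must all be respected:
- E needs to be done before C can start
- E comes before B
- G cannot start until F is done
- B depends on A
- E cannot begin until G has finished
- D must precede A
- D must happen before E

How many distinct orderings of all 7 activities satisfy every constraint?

2 activities have no prerequisites (F, D), so any of them could come first.
Counting all ways to extend the partial order to a total order gives 21.

21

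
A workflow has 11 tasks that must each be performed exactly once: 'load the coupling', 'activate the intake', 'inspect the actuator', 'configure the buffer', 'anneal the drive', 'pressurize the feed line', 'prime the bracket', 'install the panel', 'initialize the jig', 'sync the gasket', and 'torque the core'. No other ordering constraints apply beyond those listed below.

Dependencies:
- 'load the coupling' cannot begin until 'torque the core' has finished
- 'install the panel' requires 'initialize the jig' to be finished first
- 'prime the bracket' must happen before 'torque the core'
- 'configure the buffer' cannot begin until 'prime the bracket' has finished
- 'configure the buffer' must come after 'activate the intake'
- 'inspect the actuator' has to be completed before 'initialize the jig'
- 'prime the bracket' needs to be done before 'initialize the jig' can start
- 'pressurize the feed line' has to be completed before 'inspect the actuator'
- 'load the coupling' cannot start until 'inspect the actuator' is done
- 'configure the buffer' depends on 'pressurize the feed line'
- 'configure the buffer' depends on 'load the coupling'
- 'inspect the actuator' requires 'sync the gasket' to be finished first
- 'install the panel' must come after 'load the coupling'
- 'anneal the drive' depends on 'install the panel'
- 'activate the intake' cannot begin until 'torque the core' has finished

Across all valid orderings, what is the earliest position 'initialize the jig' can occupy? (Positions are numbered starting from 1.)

Working backwards through the constraints from 'initialize the jig', its full set of required predecessors is 'inspect the actuator', 'pressurize the feed line', 'prime the bracket', 'sync the gasket' — 4 of them.
So at minimum 4 tasks come before 'initialize the jig', putting 'initialize the jig' no earlier than position 5. That position is achievable by scheduling exactly those predecessors first.

5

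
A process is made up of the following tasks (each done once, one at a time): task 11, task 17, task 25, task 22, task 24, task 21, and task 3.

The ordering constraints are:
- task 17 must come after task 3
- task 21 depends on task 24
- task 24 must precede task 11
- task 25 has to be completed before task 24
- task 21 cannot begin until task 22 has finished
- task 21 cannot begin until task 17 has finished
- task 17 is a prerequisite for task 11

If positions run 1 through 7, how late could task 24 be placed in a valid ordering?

5

Following every chain forward from task 24, the tasks that must come later are task 11, task 21 — 2 of them.
So at least 2 tasks follow task 24, putting task 24 no later than position 5. That position is achievable by scheduling everything else first.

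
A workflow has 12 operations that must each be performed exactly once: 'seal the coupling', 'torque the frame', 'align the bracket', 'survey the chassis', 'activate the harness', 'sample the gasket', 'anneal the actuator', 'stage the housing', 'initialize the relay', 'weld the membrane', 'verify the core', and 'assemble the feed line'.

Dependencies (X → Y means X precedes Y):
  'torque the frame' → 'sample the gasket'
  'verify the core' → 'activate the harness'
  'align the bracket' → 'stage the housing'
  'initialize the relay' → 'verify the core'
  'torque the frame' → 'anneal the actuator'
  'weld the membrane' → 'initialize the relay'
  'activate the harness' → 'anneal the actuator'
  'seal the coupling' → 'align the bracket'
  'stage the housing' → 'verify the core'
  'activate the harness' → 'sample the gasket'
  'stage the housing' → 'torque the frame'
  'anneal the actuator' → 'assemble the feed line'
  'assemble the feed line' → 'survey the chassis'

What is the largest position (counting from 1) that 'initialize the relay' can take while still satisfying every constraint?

Every operation that must follow 'initialize the relay' has to come after it. Tracing all chains starting from 'initialize the relay', those operations are: 'survey the chassis', 'activate the harness', 'sample the gasket', 'anneal the actuator', 'verify the core', 'assemble the feed line' — 6 in total.
So at least 6 operations follow 'initialize the relay', putting 'initialize the relay' no later than position 6. That position is achievable by scheduling everything else first.

6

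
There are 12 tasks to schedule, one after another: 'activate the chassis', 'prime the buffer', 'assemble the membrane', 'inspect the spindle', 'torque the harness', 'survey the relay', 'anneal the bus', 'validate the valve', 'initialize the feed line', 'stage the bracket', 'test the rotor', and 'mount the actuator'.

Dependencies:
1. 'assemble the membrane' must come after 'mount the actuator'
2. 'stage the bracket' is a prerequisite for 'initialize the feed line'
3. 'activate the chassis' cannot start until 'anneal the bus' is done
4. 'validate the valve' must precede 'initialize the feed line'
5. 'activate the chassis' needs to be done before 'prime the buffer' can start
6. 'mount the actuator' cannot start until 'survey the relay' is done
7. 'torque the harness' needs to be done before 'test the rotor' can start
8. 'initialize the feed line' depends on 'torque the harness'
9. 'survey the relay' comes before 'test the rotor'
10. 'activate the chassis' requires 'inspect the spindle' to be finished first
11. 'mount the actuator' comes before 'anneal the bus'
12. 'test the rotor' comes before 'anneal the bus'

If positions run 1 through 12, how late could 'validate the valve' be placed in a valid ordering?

11

Following the constraints forward from 'validate the valve', its only required successor is 'initialize the feed line'.
So at least 1 task follows 'validate the valve', putting 'validate the valve' no later than position 11. That position is achievable by scheduling everything else first.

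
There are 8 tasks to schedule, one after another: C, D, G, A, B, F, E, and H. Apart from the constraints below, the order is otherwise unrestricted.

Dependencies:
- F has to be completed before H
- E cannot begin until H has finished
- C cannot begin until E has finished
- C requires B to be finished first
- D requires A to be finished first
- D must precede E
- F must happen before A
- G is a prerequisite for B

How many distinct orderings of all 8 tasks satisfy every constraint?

63

2 tasks have no prerequisites (G, F), so any of them could come first.
Enumerating by repeatedly choosing an available task (one whose prerequisites are all placed) gives 63 distinct complete orderings.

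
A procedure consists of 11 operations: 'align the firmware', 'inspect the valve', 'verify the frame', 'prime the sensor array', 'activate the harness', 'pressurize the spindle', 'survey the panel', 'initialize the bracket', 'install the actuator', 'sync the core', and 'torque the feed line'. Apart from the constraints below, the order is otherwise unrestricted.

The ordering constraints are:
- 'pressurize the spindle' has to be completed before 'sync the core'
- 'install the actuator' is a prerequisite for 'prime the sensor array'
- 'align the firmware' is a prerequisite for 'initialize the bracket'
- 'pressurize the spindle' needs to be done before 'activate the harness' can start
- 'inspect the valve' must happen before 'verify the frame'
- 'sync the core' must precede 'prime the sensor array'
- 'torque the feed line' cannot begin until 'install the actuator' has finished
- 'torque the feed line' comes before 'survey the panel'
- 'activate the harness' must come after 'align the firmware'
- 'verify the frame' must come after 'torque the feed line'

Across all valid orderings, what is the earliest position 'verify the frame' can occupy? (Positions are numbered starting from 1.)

4

The operations that are forced before 'verify the frame', directly or transitively, are 'inspect the valve', 'install the actuator', 'torque the feed line'. That's 3 operations.
So at minimum 3 operations come before 'verify the frame', putting 'verify the frame' no earlier than position 4. That position is achievable by scheduling exactly those predecessors first.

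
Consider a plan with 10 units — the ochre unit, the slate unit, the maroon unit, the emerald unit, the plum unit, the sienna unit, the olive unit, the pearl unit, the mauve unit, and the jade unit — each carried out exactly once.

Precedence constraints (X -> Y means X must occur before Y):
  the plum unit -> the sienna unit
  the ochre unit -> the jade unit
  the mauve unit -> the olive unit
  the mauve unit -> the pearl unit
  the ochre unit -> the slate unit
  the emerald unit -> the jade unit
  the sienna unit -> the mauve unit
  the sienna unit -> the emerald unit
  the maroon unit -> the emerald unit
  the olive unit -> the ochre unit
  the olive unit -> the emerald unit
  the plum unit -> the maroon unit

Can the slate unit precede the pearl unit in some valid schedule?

No chain of constraints runs from the pearl unit to the slate unit, so the pearl unit is not required to come first.
That means at least one valid schedule has the slate unit before the pearl unit.

Yes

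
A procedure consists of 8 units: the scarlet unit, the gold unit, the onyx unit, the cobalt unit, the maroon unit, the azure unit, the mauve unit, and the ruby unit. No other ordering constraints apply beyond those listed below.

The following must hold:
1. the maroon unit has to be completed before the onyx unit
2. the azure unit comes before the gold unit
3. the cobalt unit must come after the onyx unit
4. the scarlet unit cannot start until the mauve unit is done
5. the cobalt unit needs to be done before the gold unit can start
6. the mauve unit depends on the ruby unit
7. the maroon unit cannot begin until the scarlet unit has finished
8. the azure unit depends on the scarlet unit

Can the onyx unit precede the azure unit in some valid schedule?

Yes

The constraints leave the onyx unit and the azure unit unordered relative to each other; nothing requires the azure unit earlier.
That means at least one valid schedule has the onyx unit before the azure unit.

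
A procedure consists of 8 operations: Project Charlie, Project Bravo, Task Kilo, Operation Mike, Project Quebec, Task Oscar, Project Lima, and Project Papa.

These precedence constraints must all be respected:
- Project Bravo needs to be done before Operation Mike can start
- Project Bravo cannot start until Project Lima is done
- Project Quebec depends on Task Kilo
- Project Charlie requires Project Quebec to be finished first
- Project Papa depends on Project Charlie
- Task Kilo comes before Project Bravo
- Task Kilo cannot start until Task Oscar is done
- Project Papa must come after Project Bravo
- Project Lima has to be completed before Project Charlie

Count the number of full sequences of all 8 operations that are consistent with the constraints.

2 operations have no prerequisites (Task Oscar, Project Lima), so any of them could come first.
Enumerating by repeatedly choosing an available operation (one whose prerequisites are all placed) gives 32 distinct complete orderings.

32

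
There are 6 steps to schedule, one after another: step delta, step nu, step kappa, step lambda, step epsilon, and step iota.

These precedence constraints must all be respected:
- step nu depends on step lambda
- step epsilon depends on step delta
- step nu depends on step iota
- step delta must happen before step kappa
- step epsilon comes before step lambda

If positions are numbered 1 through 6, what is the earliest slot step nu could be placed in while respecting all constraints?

The steps that are forced before step nu, directly or transitively, are step delta, step lambda, step epsilon, step iota. That's 4 steps.
With 4 mandatory predecessors, the earliest step nu can sit is position 4+1 = 5, and placing just those 4 first achieves it.

5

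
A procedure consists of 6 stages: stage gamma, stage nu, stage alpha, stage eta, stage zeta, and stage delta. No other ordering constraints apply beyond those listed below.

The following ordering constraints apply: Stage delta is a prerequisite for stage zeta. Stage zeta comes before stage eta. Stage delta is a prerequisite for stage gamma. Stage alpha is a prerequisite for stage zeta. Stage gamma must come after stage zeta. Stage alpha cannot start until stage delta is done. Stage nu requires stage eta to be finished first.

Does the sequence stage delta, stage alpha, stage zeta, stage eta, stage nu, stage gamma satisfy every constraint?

Every stated constraint is respected: stage delta sits at position 1, ahead of stage gamma at position 6, and each of the other listed pairs likewise has the predecessor earlier in the sequence.

Yes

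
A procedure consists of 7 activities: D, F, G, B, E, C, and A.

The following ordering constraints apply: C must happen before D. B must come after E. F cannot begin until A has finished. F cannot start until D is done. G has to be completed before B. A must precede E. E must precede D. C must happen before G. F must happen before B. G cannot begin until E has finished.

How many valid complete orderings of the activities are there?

The activities with no prerequisites are C, A; any of them can be placed first.
Enumerating by repeatedly choosing an available activity (one whose prerequisites are all placed) gives 9 distinct complete orderings.

9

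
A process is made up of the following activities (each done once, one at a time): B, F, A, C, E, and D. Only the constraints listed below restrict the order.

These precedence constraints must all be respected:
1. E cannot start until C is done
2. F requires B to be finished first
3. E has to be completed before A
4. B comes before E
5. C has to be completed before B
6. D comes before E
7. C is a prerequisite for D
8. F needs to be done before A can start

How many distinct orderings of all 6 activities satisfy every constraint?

C is the only activity with nothing required before it, so every ordering starts there.
Enumerating by repeatedly choosing an available activity (one whose prerequisites are all placed) gives 5 distinct complete orderings.

5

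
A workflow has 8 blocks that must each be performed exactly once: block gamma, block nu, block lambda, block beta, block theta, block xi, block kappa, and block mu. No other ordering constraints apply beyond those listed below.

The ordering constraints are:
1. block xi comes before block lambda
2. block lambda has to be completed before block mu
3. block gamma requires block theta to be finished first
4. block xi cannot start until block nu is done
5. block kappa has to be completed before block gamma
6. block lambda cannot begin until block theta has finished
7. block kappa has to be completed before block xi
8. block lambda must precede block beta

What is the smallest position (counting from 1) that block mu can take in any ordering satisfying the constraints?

Every block that must precede block mu has to come before it. Tracing all chains that end at block mu, those blocks are: block nu, block lambda, block theta, block xi, block kappa — 5 in total.
With 5 mandatory predecessors, the earliest block mu can sit is position 5+1 = 6, and placing just those 5 first achieves it.

6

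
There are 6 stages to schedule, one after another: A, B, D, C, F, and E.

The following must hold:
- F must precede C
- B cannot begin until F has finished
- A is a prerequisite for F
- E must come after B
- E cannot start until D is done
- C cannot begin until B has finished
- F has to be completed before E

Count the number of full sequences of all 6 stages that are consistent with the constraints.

The stages with no prerequisites are A, D; any of them can be placed first.
Counting all ways to extend the partial order to a total order gives 9.

9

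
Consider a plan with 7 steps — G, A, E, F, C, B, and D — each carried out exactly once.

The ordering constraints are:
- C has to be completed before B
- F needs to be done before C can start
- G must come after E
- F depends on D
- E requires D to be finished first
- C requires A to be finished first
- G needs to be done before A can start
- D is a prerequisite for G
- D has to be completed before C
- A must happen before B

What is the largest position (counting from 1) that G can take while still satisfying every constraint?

Every step that must follow G has to come after it. Tracing all chains starting from G, those steps are: A, C, B — 3 in total.
So at least 3 steps follow G, putting G no later than position 4. That position is achievable by scheduling everything else first.

4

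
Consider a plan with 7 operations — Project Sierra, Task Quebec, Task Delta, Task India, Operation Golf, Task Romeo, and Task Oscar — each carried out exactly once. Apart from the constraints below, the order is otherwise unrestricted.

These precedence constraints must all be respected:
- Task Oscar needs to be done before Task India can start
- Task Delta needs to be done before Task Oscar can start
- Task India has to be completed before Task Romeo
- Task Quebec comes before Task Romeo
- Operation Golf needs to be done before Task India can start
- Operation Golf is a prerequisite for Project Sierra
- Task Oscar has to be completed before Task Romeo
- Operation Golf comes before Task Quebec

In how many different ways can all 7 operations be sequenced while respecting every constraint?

47

The operations with no prerequisites are Task Delta, Operation Golf; any of them can be placed first.
Counting all ways to extend the partial order to a total order gives 47.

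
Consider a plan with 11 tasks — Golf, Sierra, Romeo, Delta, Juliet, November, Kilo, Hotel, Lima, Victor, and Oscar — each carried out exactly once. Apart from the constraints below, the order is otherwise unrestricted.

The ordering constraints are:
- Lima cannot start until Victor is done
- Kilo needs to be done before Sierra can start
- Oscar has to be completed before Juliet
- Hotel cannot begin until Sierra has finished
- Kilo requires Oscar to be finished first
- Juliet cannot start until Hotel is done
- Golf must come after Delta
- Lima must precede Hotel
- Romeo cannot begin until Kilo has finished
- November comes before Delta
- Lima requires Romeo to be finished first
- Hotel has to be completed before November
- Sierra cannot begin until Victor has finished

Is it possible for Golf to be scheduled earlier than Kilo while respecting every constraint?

The constraints give a chain Kilo → Sierra → Hotel → November → Delta → Golf, which forces Kilo before Golf.
So no valid ordering can have Golf before Kilo.

No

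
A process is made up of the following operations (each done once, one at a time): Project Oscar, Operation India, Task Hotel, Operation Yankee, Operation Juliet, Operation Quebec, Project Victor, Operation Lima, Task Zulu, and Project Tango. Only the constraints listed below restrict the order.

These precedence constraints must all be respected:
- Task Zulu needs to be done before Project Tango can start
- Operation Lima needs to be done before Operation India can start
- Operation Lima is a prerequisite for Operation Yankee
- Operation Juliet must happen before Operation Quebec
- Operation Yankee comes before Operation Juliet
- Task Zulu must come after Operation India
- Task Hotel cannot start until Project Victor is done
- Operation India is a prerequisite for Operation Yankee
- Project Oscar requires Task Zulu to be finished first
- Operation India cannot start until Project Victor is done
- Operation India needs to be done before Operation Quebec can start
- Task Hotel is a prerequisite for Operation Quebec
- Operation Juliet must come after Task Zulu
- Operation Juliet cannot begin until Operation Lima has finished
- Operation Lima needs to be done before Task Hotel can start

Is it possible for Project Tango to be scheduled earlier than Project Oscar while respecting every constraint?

No chain of constraints runs from Project Oscar to Project Tango, so Project Oscar is not required to come first.
That means at least one valid schedule has Project Tango before Project Oscar.

Yes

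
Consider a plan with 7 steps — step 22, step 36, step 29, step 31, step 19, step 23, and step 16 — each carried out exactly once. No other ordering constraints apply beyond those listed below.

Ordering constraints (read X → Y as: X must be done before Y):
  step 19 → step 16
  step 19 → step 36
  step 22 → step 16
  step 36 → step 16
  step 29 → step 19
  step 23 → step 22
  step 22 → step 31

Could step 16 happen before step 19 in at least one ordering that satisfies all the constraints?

There is a dependency chain step 19 → step 16, so step 16 always comes after step 19.
Hence step 16 can never be scheduled before step 19.

No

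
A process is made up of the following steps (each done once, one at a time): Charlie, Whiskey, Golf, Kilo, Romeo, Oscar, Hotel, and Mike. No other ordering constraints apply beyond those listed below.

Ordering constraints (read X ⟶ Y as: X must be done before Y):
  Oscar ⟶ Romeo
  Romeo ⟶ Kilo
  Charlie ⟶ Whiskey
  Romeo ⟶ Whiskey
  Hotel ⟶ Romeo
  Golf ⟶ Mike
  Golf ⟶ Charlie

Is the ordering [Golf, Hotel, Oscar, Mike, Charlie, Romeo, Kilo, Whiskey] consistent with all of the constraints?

Every stated constraint is respected: Hotel sits at position 2, ahead of Romeo at position 6, and each of the other listed pairs likewise has the predecessor earlier in the sequence.

Yes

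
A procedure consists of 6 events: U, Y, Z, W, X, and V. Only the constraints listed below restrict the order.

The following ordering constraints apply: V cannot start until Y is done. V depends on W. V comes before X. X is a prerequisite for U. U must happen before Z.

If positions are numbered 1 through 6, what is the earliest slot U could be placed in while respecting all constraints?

5

Every event that must precede U has to come before it. Tracing all chains that end at U, those events are: Y, W, X, V — 4 in total.
So at minimum 4 events come before U, putting U no earlier than position 5. That position is achievable by scheduling exactly those predecessors first.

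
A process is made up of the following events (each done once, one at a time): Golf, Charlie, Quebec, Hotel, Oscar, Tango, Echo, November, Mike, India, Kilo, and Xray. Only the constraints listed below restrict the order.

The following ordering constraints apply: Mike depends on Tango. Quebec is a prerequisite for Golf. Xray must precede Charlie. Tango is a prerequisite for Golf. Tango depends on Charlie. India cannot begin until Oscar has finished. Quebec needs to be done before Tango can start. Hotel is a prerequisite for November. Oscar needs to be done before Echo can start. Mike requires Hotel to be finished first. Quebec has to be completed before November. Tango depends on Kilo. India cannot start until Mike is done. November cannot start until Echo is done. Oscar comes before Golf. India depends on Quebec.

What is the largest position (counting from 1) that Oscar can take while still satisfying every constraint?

The events that are forced after Oscar, directly or by a chain of constraints, are Golf, Echo, November, India. That's 4 events.
With 4 mandatory successors out of 12 events total, the latest slot for Oscar is 12−4 = 8, and it's reachable by doing all non-successors before Oscar.

8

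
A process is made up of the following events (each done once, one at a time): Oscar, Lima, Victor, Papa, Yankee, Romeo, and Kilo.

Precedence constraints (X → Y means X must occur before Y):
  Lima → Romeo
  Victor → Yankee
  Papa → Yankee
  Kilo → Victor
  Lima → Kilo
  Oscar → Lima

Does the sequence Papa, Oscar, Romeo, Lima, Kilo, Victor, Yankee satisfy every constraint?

No

The sequence places Romeo ahead of Lima.
That contradicts the constraint that Lima must precede Romeo.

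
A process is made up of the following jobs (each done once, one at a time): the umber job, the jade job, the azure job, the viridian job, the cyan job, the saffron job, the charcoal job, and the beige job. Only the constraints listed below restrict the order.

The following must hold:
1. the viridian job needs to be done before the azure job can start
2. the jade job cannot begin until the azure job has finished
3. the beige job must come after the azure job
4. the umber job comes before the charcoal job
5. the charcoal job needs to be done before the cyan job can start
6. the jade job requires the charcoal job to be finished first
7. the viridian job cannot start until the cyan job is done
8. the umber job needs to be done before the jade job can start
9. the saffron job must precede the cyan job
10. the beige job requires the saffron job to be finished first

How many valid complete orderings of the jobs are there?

6

2 jobs have no prerequisites (the umber job, the saffron job), so any of them could come first.
Enumerating by repeatedly choosing an available job (one whose prerequisites are all placed) gives 6 distinct complete orderings.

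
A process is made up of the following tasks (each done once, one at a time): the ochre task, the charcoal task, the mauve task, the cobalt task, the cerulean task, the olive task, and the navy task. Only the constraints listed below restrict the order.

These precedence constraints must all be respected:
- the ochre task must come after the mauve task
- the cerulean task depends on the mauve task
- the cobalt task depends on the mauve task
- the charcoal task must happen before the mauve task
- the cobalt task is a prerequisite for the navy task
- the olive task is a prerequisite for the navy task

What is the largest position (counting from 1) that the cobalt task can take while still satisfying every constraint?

Following the constraints forward from the cobalt task, its only required successor is the navy task.
So at least 1 task follows the cobalt task, putting the cobalt task no later than position 6. That position is achievable by scheduling everything else first.

6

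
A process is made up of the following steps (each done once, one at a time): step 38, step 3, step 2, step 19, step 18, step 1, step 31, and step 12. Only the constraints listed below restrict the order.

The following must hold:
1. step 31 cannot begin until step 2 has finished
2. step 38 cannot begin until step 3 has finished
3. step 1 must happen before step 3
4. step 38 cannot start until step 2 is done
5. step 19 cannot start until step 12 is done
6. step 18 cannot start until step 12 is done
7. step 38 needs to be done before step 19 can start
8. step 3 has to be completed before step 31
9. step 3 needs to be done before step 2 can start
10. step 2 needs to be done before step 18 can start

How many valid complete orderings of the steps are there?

The steps with no prerequisites are step 1, step 12; any of them can be placed first.
Counting all ways to extend the partial order to a total order gives 61.

61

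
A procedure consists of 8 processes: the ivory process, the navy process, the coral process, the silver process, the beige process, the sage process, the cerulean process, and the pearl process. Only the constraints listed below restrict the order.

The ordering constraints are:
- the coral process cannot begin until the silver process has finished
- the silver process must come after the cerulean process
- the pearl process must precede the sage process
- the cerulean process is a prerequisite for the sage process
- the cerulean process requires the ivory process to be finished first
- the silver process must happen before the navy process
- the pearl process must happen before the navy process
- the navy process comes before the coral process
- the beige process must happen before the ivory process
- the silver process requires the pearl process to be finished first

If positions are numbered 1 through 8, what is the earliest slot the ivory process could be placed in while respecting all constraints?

2

Working backwards through the constraints from the ivory process, its only required predecessor is the beige process.
So at minimum 1 process comes before the ivory process, putting the ivory process no earlier than position 2. That position is achievable by scheduling exactly that predecessor first.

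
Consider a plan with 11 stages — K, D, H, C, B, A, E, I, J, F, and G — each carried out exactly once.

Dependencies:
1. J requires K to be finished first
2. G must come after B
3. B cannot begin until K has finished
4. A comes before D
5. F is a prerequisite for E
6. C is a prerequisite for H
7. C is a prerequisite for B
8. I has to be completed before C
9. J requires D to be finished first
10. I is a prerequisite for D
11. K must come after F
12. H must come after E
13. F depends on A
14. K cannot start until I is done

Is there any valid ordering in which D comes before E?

The constraints leave D and E unordered relative to each other; nothing requires E earlier.
So a valid ordering placing D earlier than E exists.

Yes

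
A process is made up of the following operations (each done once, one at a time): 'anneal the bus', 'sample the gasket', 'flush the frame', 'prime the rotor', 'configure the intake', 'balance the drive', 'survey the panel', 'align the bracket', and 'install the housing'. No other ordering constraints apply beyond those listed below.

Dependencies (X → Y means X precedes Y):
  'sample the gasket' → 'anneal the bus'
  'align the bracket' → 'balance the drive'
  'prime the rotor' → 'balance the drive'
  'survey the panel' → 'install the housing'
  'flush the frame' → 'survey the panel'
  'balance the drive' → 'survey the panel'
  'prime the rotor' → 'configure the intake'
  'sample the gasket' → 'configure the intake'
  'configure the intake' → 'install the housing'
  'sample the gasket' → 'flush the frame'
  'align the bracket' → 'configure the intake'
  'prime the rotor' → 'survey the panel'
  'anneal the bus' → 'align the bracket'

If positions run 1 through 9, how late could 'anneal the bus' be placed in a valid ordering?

4

The operations that are forced after 'anneal the bus', directly or by a chain of constraints, are 'configure the intake', 'balance the drive', 'survey the panel', 'align the bracket', 'install the housing'. That's 5 operations.
So at least 5 operations follow 'anneal the bus', putting 'anneal the bus' no later than position 4. That position is achievable by scheduling everything else first.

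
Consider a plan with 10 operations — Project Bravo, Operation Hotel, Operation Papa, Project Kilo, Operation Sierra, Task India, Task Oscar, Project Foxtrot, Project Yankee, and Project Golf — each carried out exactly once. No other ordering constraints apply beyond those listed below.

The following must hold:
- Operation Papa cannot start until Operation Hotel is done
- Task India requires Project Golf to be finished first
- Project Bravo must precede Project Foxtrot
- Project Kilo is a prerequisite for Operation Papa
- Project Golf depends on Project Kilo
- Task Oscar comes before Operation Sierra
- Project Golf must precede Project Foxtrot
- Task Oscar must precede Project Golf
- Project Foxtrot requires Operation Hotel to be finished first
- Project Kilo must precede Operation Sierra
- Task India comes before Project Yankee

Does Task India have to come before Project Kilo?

In fact the dependencies run the other way: Project Kilo → Project Golf → Task India.
So Task India never precedes Project Kilo.

No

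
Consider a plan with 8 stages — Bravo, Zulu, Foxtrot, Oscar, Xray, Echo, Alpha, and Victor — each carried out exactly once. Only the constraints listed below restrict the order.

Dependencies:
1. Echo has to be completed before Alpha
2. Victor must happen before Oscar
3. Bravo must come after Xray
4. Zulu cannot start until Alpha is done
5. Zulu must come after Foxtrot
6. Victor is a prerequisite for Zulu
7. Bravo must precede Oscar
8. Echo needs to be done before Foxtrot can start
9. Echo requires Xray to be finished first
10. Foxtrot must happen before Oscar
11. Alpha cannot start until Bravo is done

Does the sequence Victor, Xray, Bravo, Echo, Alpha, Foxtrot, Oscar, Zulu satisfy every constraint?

Yes

Going through the constraints one by one, each required predecessor appears earlier in the sequence than its dependent — e.g. Victor (position 1) is before Zulu (position 8), as required.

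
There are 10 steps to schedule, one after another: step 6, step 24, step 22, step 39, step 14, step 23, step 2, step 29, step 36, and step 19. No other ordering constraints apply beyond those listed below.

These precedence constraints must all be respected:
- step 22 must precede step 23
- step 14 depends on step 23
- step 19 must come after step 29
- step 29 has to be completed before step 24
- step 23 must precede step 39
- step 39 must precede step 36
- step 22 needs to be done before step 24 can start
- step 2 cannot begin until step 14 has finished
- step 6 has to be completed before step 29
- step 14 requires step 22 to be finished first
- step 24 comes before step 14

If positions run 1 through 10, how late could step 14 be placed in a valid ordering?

9

Following the constraints forward from step 14, its only required successor is step 2.
So at least 1 step follows step 14, putting step 14 no later than position 9. That position is achievable by scheduling everything else first.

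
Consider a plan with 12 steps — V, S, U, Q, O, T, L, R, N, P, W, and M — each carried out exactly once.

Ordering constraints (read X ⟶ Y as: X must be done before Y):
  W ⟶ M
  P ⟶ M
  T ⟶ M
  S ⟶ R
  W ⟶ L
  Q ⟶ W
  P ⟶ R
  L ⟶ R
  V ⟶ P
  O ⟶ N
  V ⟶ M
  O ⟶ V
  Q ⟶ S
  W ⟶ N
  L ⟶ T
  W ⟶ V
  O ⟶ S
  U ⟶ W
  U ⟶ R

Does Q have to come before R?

Yes

Chaining the stated constraints: Q → S → R.
That forces Q before R in every valid schedule.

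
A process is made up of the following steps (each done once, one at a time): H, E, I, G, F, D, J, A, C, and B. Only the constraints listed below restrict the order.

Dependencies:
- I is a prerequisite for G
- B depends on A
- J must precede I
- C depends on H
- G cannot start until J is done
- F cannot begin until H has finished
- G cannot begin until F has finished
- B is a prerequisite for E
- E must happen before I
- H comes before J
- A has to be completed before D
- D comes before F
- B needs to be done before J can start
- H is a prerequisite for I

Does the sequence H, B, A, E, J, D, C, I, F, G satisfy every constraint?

No

Here A comes after B.
That contradicts the constraint that A must precede B.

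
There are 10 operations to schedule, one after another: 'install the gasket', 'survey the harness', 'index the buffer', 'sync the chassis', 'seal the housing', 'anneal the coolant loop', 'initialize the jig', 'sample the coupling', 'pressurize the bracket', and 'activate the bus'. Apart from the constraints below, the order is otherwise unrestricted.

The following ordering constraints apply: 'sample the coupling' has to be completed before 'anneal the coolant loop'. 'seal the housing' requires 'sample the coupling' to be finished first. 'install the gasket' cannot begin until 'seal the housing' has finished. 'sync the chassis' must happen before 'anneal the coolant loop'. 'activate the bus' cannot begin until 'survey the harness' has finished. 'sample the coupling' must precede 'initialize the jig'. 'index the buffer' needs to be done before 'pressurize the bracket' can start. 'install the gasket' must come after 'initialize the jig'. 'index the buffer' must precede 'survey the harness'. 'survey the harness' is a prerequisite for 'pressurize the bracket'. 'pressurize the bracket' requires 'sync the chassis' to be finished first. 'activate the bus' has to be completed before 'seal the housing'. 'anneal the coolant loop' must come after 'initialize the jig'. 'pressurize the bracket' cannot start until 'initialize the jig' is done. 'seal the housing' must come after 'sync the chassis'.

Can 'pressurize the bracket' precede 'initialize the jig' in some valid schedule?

No

There is a dependency chain 'initialize the jig' → 'pressurize the bracket', so 'pressurize the bracket' always comes after 'initialize the jig'.
So no valid ordering can have 'pressurize the bracket' before 'initialize the jig'.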